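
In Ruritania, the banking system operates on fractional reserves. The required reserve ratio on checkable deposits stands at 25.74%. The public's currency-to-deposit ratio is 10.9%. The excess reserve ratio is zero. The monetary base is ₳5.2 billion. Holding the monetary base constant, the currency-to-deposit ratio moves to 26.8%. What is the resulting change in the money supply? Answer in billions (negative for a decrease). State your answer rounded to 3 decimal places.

-3.189 billion

Initially m₁ = (1 + 0.109) / (0.2574 + 0.109) ≈ 3.02675, so M₁ = 3.02675 × 5.2 = 15.7391 billion.
After the change m₂ = (1 + 0.268) / (0.2574 + 0.268) ≈ 2.41340, so M₂ = 2.41340 × 5.2 ≈ 12.5497 billion.
ΔM = M₂ − M₁ = 12.5497 − 15.7391 = -3.1894 billion.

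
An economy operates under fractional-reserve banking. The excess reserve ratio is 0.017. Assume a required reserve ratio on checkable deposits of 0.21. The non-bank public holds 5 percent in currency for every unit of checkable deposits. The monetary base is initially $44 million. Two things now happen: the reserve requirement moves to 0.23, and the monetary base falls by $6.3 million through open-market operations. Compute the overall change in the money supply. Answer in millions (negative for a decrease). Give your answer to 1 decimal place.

-33.5 million

Before: m₁ = (1 + 0.05) / (0.21 + 0.017 + 0.05) ≈ 3.7906, MB₁ = 44, so M₁ = 3.7906 × 44 = 166.7864 million.
After: m₂ = (1 + 0.05) / (0.23 + 0.017 + 0.05) ≈ 3.5354, MB₂ = 44 − 6.3 = 37.7, so M₂ = 3.5354 × 37.7 ≈ 133.2846 million.
ΔM = M₂ − M₁ = 133.2846 − 166.7864 = -33.5018 million.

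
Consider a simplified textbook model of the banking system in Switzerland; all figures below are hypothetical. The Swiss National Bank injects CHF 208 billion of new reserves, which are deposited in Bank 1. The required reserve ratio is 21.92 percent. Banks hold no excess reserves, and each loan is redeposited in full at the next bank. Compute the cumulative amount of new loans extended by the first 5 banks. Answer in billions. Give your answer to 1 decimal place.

CHF 525.9 billion

Bank i lends (1 − rr)^i of the original deposit: Bank 1 lends 208·0.7808 = 162.4064, Bank 2 lends 208·0.7808² ≈ 126.8069, and so on.
Summing a geometric series: total = 208·[0.7808·(1 − 0.7808^5) / (1 − 0.7808)] ≈ 525.8936 billion.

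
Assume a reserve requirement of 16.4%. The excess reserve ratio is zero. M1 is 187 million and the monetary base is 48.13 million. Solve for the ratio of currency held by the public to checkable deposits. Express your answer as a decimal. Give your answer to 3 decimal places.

0.126

Using m = M/MB = 187/48.13 ≈ 3.885311. From m = (1 + c)/(c + rr + e), rearranging gives 1 + c = m·(c + rr + e), so c·(1 − m) = m·(rr + e) − 1.
Hence c = [m·(rr + e) − 1]/(1 − m) = [3.885311 × (0.164 + 0) − 1] / (1 − 3.885311) ≈ 0.125743.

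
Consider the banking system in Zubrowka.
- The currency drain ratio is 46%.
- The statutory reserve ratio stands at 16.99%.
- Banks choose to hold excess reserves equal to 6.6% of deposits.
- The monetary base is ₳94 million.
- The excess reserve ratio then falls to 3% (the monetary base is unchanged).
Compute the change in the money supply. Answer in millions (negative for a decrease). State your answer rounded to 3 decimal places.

Initially m₁ = (1 + 0.46) / (0.1699 + 0.066 + 0.46) ≈ 2.098003, so M₁ = 2.098003 × 94 ≈ 197.2123 million.
After the change m₂ = (1 + 0.46) / (0.1699 + 0.03 + 0.46) ≈ 2.212456, so M₂ = 2.212456 × 94 ≈ 207.9709 million.
ΔM = M₂ − M₁ = 207.9709 − 197.2123 = 10.7586 million.

₳10.759 million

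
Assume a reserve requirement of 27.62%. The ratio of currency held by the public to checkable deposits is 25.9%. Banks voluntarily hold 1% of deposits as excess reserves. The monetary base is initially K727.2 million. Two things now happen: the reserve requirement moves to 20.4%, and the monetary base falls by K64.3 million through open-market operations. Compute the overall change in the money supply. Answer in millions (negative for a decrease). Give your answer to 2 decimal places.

Before: m₁ = (1 + 0.259) / (0.2762 + 0.01 + 0.259) ≈ 2.309244, MB₁ = 727.2, so M₁ = 2.309244 × 727.2 ≈ 1679.2822 million.
After: m₂ = (1 + 0.259) / (0.204 + 0.01 + 0.259) ≈ 2.661734, MB₂ = 727.2 − 64.3 = 662.9, so M₂ = 2.661734 × 662.9 ≈ 1764.4635 million.
ΔM = M₂ − M₁ = 1764.4635 − 1679.2822 = 85.1813 million.

K85.18 million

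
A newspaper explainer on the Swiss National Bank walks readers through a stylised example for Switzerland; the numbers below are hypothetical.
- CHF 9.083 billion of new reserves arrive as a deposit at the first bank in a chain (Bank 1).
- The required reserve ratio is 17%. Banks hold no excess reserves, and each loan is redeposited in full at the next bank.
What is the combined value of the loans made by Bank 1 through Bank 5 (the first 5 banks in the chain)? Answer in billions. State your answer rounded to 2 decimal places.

CHF 26.88 billion

Bank i lends (1 − rr)^i of the original deposit: Bank 1 lends 9.083·0.8300 ≈ 7.5389, Bank 2 lends 9.083·0.8300² ≈ 6.2573, and so on.
Summing a geometric series: total = 9.083·[0.8300·(1 − 0.8300^5) / (1 − 0.8300)] ≈ 26.8782 billion.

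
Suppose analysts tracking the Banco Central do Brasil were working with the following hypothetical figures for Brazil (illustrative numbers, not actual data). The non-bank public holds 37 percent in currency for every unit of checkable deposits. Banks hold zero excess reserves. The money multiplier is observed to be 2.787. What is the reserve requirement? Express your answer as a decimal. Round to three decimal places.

0.122

Using m = 2.787. Since m = (1 + c)/(c + rr + e), the denominator satisfies c + rr + e = (1 + c)/m = (1 + 0.37) / 2.787 ≈ 0.491568.
With c = 0.37 and e = 0, the reserve requirement is 0.491568 − 0.37 − 0 = 0.121568.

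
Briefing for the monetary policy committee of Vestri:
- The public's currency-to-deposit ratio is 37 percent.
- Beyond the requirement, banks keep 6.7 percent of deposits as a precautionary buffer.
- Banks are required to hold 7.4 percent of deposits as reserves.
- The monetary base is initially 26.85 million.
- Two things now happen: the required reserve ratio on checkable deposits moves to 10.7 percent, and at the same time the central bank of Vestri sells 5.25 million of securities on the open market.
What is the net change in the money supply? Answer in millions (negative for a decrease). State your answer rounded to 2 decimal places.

-17.59 million

Before: m₁ = (1 + 0.37) / (0.074 + 0.067 + 0.37) ≈ 2.68102, MB₁ = 26.85, so M₁ = 2.68102 × 26.85 ≈ 71.9854 million.
After: m₂ = (1 + 0.37) / (0.107 + 0.067 + 0.37) ≈ 2.51838, MB₂ = 26.85 − 5.25 = 21.6, so M₂ = 2.51838 × 21.6 ≈ 54.397 million.
ΔM = M₂ − M₁ = 54.397 − 71.9854 = -17.5884 million.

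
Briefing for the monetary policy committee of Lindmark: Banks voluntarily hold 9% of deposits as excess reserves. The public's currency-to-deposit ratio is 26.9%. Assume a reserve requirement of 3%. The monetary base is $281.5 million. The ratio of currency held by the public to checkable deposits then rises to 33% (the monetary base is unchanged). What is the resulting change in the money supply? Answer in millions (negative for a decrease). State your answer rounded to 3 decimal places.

-86.323 million

Initially m₁ = (1 + 0.269) / (0.03 + 0.09 + 0.269) ≈ 3.2622108, so M₁ = 3.2622108 × 281.5 ≈ 918.3123 million.
After the change m₂ = (1 + 0.33) / (0.03 + 0.09 + 0.33) ≈ 2.9555556, so M₂ = 2.9555556 × 281.5 ≈ 831.9889 million.
ΔM = M₂ − M₁ = 831.9889 − 918.3123 = -86.3234 million.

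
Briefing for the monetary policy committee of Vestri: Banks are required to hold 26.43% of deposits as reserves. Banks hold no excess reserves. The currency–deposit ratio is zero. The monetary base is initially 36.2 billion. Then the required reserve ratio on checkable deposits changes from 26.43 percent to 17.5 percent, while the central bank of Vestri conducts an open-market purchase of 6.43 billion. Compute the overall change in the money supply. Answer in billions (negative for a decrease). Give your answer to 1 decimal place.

Before: m₁ = 1 / (0.2643) ≈ 3.7836, MB₁ = 36.2, so M₁ = 3.7836 × 36.2 ≈ 136.9663 billion.
After: m₂ = 1 / (0.175) ≈ 5.7143, MB₂ = 36.2 + 6.43 = 42.63, so M₂ = 5.7143 × 42.63 ≈ 243.6006 billion.
ΔM = M₂ − M₁ = 243.6006 − 136.9663 = 106.6343 billion.

106.6 billion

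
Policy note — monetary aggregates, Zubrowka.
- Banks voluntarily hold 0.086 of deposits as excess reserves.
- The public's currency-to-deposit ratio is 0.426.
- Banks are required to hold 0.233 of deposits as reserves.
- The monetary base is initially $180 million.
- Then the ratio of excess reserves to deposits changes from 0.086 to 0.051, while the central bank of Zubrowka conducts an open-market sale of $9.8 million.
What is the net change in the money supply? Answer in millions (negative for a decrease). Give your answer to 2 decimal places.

Before: m₁ = (1 + 0.426) / (0.233 + 0.086 + 0.426) ≈ 1.914094, MB₁ = 180, so M₁ = 1.914094 × 180 ≈ 344.5369 million.
After: m₂ = (1 + 0.426) / (0.233 + 0.051 + 0.426) ≈ 2.008451, MB₂ = 180 − 9.8 = 170.2, so M₂ = 2.008451 × 170.2 ≈ 341.8384 million.
ΔM = M₂ − M₁ = 341.8384 − 344.5369 = -2.6985 million.

-2.70 million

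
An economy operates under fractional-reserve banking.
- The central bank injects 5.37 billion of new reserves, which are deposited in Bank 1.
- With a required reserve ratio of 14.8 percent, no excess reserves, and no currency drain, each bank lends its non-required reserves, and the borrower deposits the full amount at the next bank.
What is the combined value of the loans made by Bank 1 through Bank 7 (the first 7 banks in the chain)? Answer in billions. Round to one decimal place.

20.8 billion

Bank i lends (1 − rr)^i of the original deposit: Bank 1 lends 5.37·0.8520 ≈ 4.5752, Bank 2 lends 5.37·0.8520² ≈ 3.8981, and so on.
Summing a geometric series: total = 5.37·[0.8520·(1 − 0.8520^7) / (1 − 0.8520)] ≈ 20.8391 billion.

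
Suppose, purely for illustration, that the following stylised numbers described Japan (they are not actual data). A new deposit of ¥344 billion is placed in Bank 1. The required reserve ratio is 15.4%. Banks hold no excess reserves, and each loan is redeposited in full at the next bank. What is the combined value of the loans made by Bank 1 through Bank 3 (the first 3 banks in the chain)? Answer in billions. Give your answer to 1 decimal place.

¥745.5 billion

Bank i lends (1 − rr)^i of the original deposit: Bank 1 lends 344·0.8460 = 291.0240, Bank 2 lends 344·0.8460² ≈ 246.2063, and so on.
Summing a geometric series: total = 344·[0.8460·(1 − 0.8460^3) / (1 − 0.8460)] ≈ 745.5208 billion.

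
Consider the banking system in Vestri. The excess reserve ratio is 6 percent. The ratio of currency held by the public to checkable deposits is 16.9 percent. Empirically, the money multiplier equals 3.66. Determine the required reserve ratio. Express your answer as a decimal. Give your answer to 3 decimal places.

Using m = 3.66. Since m = (1 + c)/(c + rr + e), the denominator satisfies c + rr + e = (1 + c)/m = (1 + 0.169) / 3.66 ≈ 0.319399.
With c = 0.169 and e = 0.06, the required reserve ratio is 0.319399 − 0.169 − 0.06 = 0.090399.

0.090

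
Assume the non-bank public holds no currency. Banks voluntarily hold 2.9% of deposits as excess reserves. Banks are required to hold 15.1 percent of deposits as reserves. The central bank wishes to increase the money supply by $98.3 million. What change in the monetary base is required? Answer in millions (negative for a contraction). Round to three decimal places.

The money multiplier is m = 1 / (rr + e) = 1 / (0.151 + 0.029) ≈ 5.555556.
ΔMB = ΔM / m = (+98.3) / 5.555556 ≈ 17.694 million.

$17.694 million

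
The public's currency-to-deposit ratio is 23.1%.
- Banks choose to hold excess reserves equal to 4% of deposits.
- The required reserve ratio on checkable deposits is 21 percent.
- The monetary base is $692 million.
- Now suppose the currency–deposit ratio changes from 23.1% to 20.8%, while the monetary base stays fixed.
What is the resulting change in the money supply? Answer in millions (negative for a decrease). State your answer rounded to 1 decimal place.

Initially m₁ = (1 + 0.231) / (0.21 + 0.04 + 0.231) ≈ 2.55925, so M₁ = 2.55925 × 692 = 1771.001 million.
After the change m₂ = (1 + 0.208) / (0.21 + 0.04 + 0.208) ≈ 2.63755, so M₂ = 2.63755 × 692 = 1825.1846 million.
ΔM = M₂ − M₁ = 1825.1846 − 1771.001 = 54.1836 million.

$54.2 million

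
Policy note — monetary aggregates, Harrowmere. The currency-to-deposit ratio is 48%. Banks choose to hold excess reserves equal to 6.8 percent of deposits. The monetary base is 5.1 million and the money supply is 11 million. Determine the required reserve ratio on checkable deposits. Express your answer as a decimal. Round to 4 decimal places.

Using m = M/MB = 11/5.1 ≈ 2.156863. Since m = (1 + c)/(c + rr + e), the denominator satisfies c + rr + e = (1 + c)/m = (1 + 0.48) / 2.156863 ≈ 0.686182.
With c = 0.48 and e = 0.068, the required reserve ratio on checkable deposits is 0.686182 − 0.48 − 0.068 = 0.138182.

0.1382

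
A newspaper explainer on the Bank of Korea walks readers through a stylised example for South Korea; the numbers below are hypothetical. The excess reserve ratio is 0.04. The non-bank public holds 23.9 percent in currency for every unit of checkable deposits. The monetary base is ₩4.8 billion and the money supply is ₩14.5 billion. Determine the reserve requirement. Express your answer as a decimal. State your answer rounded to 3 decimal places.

Using m = M/MB = 14.5/4.8 ≈ 3.020833. Since m = (1 + c)/(c + rr + e), the denominator satisfies c + rr + e = (1 + c)/m = (1 + 0.239) / 3.020833 ≈ 0.410152.
With c = 0.239 and e = 0.04, the reserve requirement is 0.410152 − 0.239 − 0.04 = 0.131152.

0.131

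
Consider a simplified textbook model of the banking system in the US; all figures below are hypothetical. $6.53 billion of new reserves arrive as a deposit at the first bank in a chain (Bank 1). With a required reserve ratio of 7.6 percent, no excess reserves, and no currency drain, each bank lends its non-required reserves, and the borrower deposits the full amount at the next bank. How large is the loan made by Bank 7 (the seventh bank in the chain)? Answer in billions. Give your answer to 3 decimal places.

$3.755 billion

Each bank lends a fraction (1 − rr) = 0.9240 of the deposit it receives, so Bank 7 receives 6.53·0.9240^6 and lends 6.53·0.9240^7 ≈ 3.7551 billion.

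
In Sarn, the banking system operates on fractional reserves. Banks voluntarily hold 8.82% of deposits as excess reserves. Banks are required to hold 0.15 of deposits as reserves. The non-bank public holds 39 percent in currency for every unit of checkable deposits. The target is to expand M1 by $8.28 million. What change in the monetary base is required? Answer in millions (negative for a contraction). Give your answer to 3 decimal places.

The money multiplier is m = (1 + c) / (rr + e + c) = (1 + 0.39) / (0.15 + 0.0882 + 0.39) ≈ 2.21267.
ΔMB = ΔM / m = (+8.28) / 2.21267 ≈ 3.7421 million.

$3.742 million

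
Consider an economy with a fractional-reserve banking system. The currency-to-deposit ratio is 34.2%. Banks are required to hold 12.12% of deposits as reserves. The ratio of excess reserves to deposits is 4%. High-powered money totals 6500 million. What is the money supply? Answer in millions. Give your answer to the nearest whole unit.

The money multiplier is m = (1 + c) / (rr + e + c) = (1 + 0.342) / (0.1212 + 0.04 + 0.342) ≈ 2.66693.
So M = m × MB = 2.66693 × 6500 = 17335.045 million.

17335 million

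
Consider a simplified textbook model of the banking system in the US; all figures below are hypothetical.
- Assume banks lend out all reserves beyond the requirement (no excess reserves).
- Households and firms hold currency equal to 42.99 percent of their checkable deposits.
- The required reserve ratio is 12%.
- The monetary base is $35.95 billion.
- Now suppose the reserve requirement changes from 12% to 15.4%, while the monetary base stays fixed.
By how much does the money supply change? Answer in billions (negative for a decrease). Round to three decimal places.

-5.443 billion

Initially m₁ = (1 + 0.4299) / (0.12 + 0.4299) ≈ 2.600291, so M₁ = 2.600291 × 35.95 ≈ 93.4805 billion.
After the change m₂ = (1 + 0.4299) / (0.154 + 0.4299) ≈ 2.448878, so M₂ = 2.448878 × 35.95 ≈ 88.0372 billion.
ΔM = M₂ − M₁ = 88.0372 − 93.4805 = -5.4433 billion.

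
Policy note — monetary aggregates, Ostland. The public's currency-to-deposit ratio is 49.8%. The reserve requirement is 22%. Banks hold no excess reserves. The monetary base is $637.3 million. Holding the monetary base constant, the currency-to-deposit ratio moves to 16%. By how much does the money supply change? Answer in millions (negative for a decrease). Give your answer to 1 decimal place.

$615.8 million

Initially m₁ = (1 + 0.498) / (0.22 + 0.498) ≈ 2.08635, so M₁ = 2.08635 × 637.3 ≈ 1329.6309 million.
After the change m₂ = (1 + 0.16) / (0.22 + 0.16) ≈ 3.05263, so M₂ = 3.05263 × 637.3 ≈ 1945.4411 million.
ΔM = M₂ − M₁ = 1945.4411 − 1329.6309 = 615.8102 million.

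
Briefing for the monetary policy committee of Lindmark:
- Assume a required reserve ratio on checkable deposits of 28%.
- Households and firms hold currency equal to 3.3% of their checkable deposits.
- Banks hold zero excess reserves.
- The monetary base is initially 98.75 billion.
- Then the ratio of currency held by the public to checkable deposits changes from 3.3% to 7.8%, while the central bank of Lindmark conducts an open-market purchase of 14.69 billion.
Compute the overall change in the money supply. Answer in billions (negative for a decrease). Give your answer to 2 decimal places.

15.68 billion

Before: m₁ = (1 + 0.033) / (0.28 + 0.033) ≈ 3.300319, MB₁ = 98.75, so M₁ = 3.300319 × 98.75 ≈ 325.9065 billion.
After: m₂ = (1 + 0.078) / (0.28 + 0.078) ≈ 3.011173, MB₂ = 98.75 + 14.69 = 113.44, so M₂ = 3.011173 × 113.44 ≈ 341.5875 billion.
ΔM = M₂ − M₁ = 341.5875 − 325.9065 = 15.681 billion.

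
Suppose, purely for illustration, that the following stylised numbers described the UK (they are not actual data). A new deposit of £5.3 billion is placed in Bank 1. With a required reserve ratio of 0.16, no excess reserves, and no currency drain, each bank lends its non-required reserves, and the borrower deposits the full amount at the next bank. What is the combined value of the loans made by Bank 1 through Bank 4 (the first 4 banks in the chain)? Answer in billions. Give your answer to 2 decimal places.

£13.97 billion

Bank i lends (1 − rr)^i of the original deposit: Bank 1 lends 5.3·0.8400 = 4.4520, Bank 2 lends 5.3·0.8400² ≈ 3.7397, and so on.
Summing a geometric series: total = 5.3·[0.8400·(1 − 0.8400^4) / (1 − 0.8400)] ≈ 13.9717 billion.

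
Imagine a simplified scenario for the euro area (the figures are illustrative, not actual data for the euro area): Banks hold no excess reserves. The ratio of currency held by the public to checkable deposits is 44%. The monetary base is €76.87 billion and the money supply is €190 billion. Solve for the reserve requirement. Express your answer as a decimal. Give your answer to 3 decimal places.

0.143

Using m = M/MB = 190/76.87 ≈ 2.471705. Since m = (1 + c)/(c + rr + e), the denominator satisfies c + rr + e = (1 + c)/m = (1 + 0.44) / 2.471705 ≈ 0.582594.
With c = 0.44 and e = 0, the reserve requirement is 0.582594 − 0.44 − 0 = 0.142594.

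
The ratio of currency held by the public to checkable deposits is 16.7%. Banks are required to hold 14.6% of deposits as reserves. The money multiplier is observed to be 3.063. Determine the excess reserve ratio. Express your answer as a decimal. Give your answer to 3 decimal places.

Using m = 3.063. Since m = (1 + c)/(c + rr + e), the denominator satisfies c + rr + e = (1 + c)/m = (1 + 0.167) / 3.063 ≈ 0.380999.
With c = 0.167 and rr = 0.146, the excess reserve ratio is 0.380999 − 0.167 − 0.146 = 0.067999.

0.068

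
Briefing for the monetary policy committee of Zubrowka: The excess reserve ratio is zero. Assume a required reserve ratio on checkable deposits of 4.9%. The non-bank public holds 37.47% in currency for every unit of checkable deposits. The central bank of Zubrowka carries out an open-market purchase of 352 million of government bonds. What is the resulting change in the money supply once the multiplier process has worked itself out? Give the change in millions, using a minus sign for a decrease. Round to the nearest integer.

1142 million

The money multiplier is m = (1 + c) / (rr + c) = (1 + 0.3747) / (0.049 + 0.3747) ≈ 3.2445.
The purchase adds 352 million of base, so ΔM = m × ΔMB = 3.2445 × (+352) = 1142.064 million.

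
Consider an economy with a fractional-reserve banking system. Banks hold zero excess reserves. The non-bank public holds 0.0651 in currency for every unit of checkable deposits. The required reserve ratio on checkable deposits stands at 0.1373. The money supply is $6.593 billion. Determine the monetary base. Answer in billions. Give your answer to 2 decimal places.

The money multiplier is m = (1 + c) / (rr + c) = (1 + 0.0651) / (0.1373 + 0.0651) ≈ 5.2624.
MB = M / m = 6.593 / 5.2624 ≈ 1.2529 billion.

$1.25 billion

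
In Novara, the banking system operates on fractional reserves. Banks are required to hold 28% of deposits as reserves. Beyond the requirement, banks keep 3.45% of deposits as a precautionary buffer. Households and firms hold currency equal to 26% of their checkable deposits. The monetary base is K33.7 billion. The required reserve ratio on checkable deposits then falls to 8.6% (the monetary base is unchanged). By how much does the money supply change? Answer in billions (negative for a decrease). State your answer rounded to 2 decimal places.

Initially m₁ = (1 + 0.26) / (0.28 + 0.0345 + 0.26) ≈ 2.19321, so M₁ = 2.19321 × 33.7 ≈ 73.9112 billion.
After the change m₂ = (1 + 0.26) / (0.086 + 0.0345 + 0.26) ≈ 3.31143, so M₂ = 3.31143 × 33.7 ≈ 111.5952 billion.
ΔM = M₂ − M₁ = 111.5952 − 73.9112 = 37.684 billion.

K37.68 billion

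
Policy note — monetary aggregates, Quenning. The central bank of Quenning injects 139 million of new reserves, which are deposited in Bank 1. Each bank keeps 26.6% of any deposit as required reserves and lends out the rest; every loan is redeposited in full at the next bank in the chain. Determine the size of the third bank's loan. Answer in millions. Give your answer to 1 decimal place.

55.0 million

Each bank lends a fraction (1 − rr) = 0.7340 of the deposit it receives, so Bank 3 receives 139·0.7340^2 and lends 139·0.7340^3 ≈ 54.9671 million.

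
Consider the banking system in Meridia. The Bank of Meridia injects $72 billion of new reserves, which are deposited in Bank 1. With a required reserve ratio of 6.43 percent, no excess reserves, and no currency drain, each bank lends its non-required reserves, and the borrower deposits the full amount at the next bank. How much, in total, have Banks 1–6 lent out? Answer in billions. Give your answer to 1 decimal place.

Bank i lends (1 − rr)^i of the original deposit: Bank 1 lends 72·0.9357 = 67.3704, Bank 2 lends 72·0.9357² ≈ 63.0385, and so on.
Summing a geometric series: total = 72·[0.9357·(1 − 0.9357^6) / (1 − 0.9357)] ≈ 344.5527 billion.

$344.6 billion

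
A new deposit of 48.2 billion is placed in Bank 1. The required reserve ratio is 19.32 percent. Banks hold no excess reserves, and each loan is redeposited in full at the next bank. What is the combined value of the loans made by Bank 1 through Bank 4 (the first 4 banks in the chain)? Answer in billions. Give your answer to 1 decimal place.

Bank i lends (1 − rr)^i of the original deposit: Bank 1 lends 48.2·0.8068 ≈ 38.8878, Bank 2 lends 48.2·0.8068² ≈ 31.3746, and so on.
Summing a geometric series: total = 48.2·[0.8068·(1 − 0.8068^4) / (1 − 0.8068)] ≈ 115.9980 billion.

116.0 billion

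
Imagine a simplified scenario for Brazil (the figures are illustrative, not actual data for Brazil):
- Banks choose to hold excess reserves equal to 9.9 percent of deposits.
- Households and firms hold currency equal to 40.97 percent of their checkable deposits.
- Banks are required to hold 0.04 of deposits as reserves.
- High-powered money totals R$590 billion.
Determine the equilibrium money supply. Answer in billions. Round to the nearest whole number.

R$1516 billion

The money multiplier is m = (1 + c) / (rr + e + c) = (1 + 0.4097) / (0.04 + 0.099 + 0.4097) ≈ 2.5692.
So M = m × MB = 2.5692 × 590 = 1515.828 billion.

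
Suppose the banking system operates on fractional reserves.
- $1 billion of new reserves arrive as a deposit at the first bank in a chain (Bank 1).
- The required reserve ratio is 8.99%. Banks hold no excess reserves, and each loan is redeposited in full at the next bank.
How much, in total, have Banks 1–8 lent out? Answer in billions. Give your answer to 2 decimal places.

Bank i lends (1 − rr)^i of the original deposit: Bank 1 lends 1·0.9101 = 0.9101, Bank 2 lends 1·0.9101² ≈ 0.8283, and so on.
Summing a geometric series: total = 1·[0.9101·(1 − 0.9101^8) / (1 − 0.9101)] ≈ 5.3587 billion.

$5.36 billion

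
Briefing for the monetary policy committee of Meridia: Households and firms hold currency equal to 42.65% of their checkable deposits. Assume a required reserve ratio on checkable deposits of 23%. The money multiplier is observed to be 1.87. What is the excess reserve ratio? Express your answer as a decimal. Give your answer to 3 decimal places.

0.106

Using m = 1.87. Since m = (1 + c)/(c + rr + e), the denominator satisfies c + rr + e = (1 + c)/m = (1 + 0.4265) / 1.87 ≈ 0.762834.
With c = 0.4265 and rr = 0.23, the excess reserve ratio is 0.762834 − 0.4265 − 0.23 = 0.106334.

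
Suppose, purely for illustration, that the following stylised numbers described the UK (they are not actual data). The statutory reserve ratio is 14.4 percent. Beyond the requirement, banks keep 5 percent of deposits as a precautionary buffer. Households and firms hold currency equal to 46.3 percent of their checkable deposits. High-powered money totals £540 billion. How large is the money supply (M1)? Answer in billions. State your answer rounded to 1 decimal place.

£1202.5 billion

The money multiplier is m = (1 + c) / (rr + e + c) = (1 + 0.463) / (0.144 + 0.05 + 0.463) ≈ 2.22679.
So M = m × MB = 2.22679 × 540 = 1202.4666 billion.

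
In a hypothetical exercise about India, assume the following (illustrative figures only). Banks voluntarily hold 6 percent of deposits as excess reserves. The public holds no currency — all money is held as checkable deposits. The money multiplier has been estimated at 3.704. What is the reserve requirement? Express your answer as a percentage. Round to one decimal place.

21.0%

Using m = 3.704. Since m = (1 + c)/(c + rr + e), the denominator satisfies c + rr + e = (1 + c)/m = (1 + 0) / 3.704 ≈ 0.269978.
With c = 0 and e = 0.06, the reserve requirement is 0.269978 − 0 − 0.06 = 0.209978.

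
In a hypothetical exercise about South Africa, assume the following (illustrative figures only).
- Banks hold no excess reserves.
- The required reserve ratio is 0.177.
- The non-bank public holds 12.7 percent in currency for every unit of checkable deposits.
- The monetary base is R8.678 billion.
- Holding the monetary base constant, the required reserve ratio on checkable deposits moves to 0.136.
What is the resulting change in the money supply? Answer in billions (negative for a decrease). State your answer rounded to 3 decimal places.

R5.015 billion

Initially m₁ = (1 + 0.127) / (0.177 + 0.127) ≈ 3.70724, so M₁ = 3.70724 × 8.678 ≈ 32.1714 billion.
After the change m₂ = (1 + 0.127) / (0.136 + 0.127) ≈ 4.28517, so M₂ = 4.28517 × 8.678 ≈ 37.1867 billion.
ΔM = M₂ − M₁ = 37.1867 − 32.1714 = 5.0153 billion.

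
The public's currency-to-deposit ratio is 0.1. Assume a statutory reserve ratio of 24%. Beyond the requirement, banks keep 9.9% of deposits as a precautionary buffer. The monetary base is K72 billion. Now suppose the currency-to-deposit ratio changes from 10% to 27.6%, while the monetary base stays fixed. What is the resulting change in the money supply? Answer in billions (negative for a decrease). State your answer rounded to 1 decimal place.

-31.0 billion

Initially m₁ = (1 + 0.1) / (0.24 + 0.099 + 0.1) ≈ 2.5057, so M₁ = 2.5057 × 72 = 180.4104 billion.
After the change m₂ = (1 + 0.276) / (0.24 + 0.099 + 0.276) ≈ 2.0748, so M₂ = 2.0748 × 72 = 149.3856 billion.
ΔM = M₂ − M₁ = 149.3856 − 180.4104 = -31.0248 billion.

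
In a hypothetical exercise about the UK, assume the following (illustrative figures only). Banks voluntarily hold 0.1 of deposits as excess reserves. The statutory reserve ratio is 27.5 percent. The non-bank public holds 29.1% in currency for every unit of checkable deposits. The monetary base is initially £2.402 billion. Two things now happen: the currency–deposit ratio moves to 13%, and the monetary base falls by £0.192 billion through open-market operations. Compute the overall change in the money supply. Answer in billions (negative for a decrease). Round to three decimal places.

Before: m₁ = (1 + 0.291) / (0.275 + 0.1 + 0.291) ≈ 1.93844, MB₁ = 2.402, so M₁ = 1.93844 × 2.402 ≈ 4.6561 billion.
After: m₂ = (1 + 0.13) / (0.275 + 0.1 + 0.13) ≈ 2.23762, MB₂ = 2.402 − 0.192 = 2.21, so M₂ = 2.23762 × 2.21 ≈ 4.9451 billion.
ΔM = M₂ − M₁ = 4.9451 − 4.6561 = 0.289 billion.

£0.289 billion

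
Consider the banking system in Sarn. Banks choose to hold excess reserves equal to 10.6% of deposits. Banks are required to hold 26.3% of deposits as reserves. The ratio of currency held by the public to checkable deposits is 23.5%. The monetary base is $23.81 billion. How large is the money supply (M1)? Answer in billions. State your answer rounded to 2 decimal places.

$48.68 billion

The money multiplier is m = (1 + c) / (rr + e + c) = (1 + 0.235) / (0.263 + 0.106 + 0.235) ≈ 2.04470.
So M = m × MB = 2.04470 × 23.81 ≈ 48.6843 billion.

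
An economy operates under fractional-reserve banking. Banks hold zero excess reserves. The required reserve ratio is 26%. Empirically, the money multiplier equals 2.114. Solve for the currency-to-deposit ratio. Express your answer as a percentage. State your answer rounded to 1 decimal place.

40.4%

Using m = 2.114. From m = (1 + c)/(c + rr + e), rearranging gives 1 + c = m·(c + rr + e), so c·(1 − m) = m·(rr + e) − 1.
Hence c = [m·(rr + e) − 1]/(1 − m) = [2.114 × (0.26 + 0) − 1] / (1 − 2.114) ≈ 0.404273.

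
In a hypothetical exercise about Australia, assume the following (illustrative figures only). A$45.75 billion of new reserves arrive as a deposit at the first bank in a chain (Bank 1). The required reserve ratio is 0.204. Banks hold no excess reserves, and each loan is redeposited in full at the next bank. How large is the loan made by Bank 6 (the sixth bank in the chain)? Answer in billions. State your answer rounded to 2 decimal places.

A$11.64 billion

Each bank lends a fraction (1 − rr) = 0.7960 of the deposit it receives, so Bank 6 receives 45.75·0.7960^5 and lends 45.75·0.7960^6 ≈ 11.6378 billion.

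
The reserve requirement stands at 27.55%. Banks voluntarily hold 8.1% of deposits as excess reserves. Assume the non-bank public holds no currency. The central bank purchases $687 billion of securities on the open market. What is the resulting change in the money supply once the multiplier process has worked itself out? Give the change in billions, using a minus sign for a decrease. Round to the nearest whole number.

$1927 billion

The money multiplier is m = 1 / (rr + e) = 1 / (0.2755 + 0.081) ≈ 2.8050.
The purchase adds 687 billion of base, so ΔM = m × ΔMB = 2.8050 × (+687) = 1927.035 billion.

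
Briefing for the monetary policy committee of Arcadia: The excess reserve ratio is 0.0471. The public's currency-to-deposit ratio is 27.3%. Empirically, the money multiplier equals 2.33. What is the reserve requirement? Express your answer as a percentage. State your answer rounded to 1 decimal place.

22.6%

Using m = 2.33. Since m = (1 + c)/(c + rr + e), the denominator satisfies c + rr + e = (1 + c)/m = (1 + 0.273) / 2.33 ≈ 0.546352.
With c = 0.273 and e = 0.0471, the reserve requirement is 0.546352 − 0.273 − 0.0471 = 0.226252.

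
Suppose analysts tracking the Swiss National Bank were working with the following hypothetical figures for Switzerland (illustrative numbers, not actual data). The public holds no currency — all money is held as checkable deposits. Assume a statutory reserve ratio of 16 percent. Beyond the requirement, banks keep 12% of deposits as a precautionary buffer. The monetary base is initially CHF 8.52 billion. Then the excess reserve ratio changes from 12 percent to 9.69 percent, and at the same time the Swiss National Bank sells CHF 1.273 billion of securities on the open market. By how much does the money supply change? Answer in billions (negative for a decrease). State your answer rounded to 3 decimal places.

Before: m₁ = 1 / (0.16 + 0.12) ≈ 3.57143, MB₁ = 8.52, so M₁ = 3.57143 × 8.52 ≈ 30.4286 billion.
After: m₂ = 1 / (0.16 + 0.0969) ≈ 3.89257, MB₂ = 8.52 − 1.273 = 7.247, so M₂ = 3.89257 × 7.247 ≈ 28.2095 billion.
ΔM = M₂ − M₁ = 28.2095 − 30.4286 = -2.2191 billion.

-2.219 billion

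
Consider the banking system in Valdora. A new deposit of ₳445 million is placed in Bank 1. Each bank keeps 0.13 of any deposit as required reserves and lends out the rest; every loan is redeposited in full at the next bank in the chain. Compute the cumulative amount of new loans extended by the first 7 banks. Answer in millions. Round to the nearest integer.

₳1855 million

Bank i lends (1 − rr)^i of the original deposit: Bank 1 lends 445·0.8700 = 387.1500, Bank 2 lends 445·0.8700² = 336.8205, and so on.
Summing a geometric series: total = 445·[0.8700·(1 − 0.8700^7) / (1 − 0.8700)] ≈ 1854.5831 million.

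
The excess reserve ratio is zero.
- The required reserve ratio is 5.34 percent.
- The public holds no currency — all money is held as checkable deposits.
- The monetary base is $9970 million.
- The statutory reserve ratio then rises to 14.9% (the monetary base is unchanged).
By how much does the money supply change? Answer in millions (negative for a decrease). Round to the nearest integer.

Initially m₁ = 1 / (0.0534) ≈ 18.72659, so M₁ = 18.72659 × 9970 = 186704.1023 million.
After the change m₂ = 1 / (0.149) ≈ 6.71141, so M₂ = 6.71141 × 9970 = 66912.7577 million.
ΔM = M₂ − M₁ = 66912.7577 − 186704.1023 = -119791.3446 million.

-119791 million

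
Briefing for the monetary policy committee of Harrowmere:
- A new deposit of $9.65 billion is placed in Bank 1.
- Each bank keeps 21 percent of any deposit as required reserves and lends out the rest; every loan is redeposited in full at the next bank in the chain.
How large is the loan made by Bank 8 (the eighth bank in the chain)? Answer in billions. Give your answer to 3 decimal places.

Each bank lends a fraction (1 − rr) = 0.7900 of the deposit it receives, so Bank 8 receives 9.65·0.7900^7 and lends 9.65·0.7900^8 ≈ 1.4640 billion.

$1.464 billion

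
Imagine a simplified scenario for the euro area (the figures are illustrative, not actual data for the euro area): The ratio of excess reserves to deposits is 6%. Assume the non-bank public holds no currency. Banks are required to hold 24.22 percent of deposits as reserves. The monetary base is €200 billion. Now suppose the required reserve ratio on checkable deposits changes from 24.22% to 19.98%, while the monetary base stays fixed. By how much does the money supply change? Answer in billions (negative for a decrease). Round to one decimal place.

€108.0 billion

Initially m₁ = 1 / (0.2422 + 0.06) ≈ 3.30907, so M₁ = 3.30907 × 200 = 661.814 billion.
After the change m₂ = 1 / (0.1998 + 0.06) ≈ 3.84911, so M₂ = 3.84911 × 200 = 769.822 billion.
ΔM = M₂ − M₁ = 769.822 − 661.814 = 108.008 billion.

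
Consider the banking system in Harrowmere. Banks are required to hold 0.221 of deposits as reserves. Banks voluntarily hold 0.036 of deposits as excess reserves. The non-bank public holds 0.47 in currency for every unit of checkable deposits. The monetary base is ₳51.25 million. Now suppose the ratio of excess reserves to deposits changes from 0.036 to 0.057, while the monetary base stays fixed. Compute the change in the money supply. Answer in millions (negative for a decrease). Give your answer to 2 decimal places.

-2.91 million

Initially m₁ = (1 + 0.47) / (0.221 + 0.036 + 0.47) ≈ 2.02201, so M₁ = 2.02201 × 51.25 ≈ 103.628 million.
After the change m₂ = (1 + 0.47) / (0.221 + 0.057 + 0.47) ≈ 1.96524, so M₂ = 1.96524 × 51.25 ≈ 100.7186 million.
ΔM = M₂ − M₁ = 100.7186 − 103.628 = -2.9094 million.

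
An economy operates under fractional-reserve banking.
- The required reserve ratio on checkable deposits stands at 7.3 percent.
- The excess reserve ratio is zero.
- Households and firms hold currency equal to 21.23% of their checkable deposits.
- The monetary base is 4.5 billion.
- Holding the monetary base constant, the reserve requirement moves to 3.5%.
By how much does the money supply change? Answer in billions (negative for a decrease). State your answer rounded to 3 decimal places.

2.938 billion

Initially m₁ = (1 + 0.2123) / (0.073 + 0.2123) ≈ 4.24921, so M₁ = 4.24921 × 4.5 ≈ 19.1214 billion.
After the change m₂ = (1 + 0.2123) / (0.035 + 0.2123) ≈ 4.90214, so M₂ = 4.90214 × 4.5 ≈ 22.0596 billion.
ΔM = M₂ − M₁ = 22.0596 − 19.1214 = 2.9382 billion.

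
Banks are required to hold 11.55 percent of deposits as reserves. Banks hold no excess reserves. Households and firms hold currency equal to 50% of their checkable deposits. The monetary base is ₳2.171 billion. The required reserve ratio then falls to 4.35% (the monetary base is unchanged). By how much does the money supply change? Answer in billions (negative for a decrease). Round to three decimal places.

Initially m₁ = (1 + 0.5) / (0.1155 + 0.5) ≈ 2.43704, so M₁ = 2.43704 × 2.171 ≈ 5.2908 billion.
After the change m₂ = (1 + 0.5) / (0.0435 + 0.5) ≈ 2.75989, so M₂ = 2.75989 × 2.171 ≈ 5.9917 billion.
ΔM = M₂ − M₁ = 5.9917 − 5.2908 = 0.7009 billion.

₳0.701 billion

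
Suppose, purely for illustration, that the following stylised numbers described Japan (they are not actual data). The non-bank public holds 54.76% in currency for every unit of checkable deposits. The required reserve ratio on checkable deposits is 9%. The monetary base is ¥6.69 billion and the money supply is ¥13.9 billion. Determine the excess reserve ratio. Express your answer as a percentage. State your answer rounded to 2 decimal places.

Using m = M/MB = 13.9/6.69 ≈ 2.077728. Since m = (1 + c)/(c + rr + e), the denominator satisfies c + rr + e = (1 + c)/m = (1 + 0.5476) / 2.077728 ≈ 0.744852.
With c = 0.5476 and rr = 0.09, the excess reserve ratio is 0.744852 − 0.5476 − 0.09 = 0.107252.

10.73%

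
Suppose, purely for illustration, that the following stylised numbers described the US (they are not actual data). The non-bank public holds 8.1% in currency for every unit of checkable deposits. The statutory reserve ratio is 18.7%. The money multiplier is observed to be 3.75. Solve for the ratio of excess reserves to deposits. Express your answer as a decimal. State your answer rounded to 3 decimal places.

0.020

Using m = 3.75. Since m = (1 + c)/(c + rr + e), the denominator satisfies c + rr + e = (1 + c)/m = (1 + 0.081) / 3.75 ≈ 0.288267.
With c = 0.081 and rr = 0.187, the ratio of excess reserves to deposits is 0.288267 − 0.081 − 0.187 = 0.020267.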